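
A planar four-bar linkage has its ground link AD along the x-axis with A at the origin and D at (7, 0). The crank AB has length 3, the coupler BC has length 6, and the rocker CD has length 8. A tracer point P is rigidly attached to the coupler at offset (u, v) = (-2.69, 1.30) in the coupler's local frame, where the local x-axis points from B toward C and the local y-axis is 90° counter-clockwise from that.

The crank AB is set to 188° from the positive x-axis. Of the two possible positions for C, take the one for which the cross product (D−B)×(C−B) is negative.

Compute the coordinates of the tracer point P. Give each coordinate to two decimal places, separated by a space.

-3.66 2.49

A=(0,0), D=(7.00,0)
B = A + 3.00·(cos188°, sin188°) = (-2.9708, -0.4175)
|BD| = 9.9795
circle(B,6.00) ∩ circle(D,8.00): a=3.5869, h=4.8098
  candidates: C₊=(0.4117,4.5381) cross=48.000; C₋=(0.8142,-5.0730) cross=-48.000
  mode - wants cross < 0 → take C=(0.8142,-5.0730) (cross=-48.000)
ex = (C−B)/|BC| = (0.6308,-0.7759); ey = (0.7759,0.6308)
P = B + -2.69·ex + 1.30·ey = (-3.6590,2.4898)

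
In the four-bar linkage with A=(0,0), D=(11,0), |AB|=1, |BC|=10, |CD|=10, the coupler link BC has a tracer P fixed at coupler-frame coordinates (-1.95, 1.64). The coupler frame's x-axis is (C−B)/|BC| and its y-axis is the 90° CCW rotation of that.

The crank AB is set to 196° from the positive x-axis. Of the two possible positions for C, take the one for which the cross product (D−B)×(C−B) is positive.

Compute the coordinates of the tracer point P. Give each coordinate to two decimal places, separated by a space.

A=(0,0), D=(11.00,0)
B = A + 1.00·(cos196°, sin196°) = (-0.9613, -0.2756)
|BD| = 11.9644
circle(B,10.00) ∩ circle(D,10.00): a=5.9822, h=8.0133
  candidates: C₊=(4.8348,7.8734) cross=95.875; C₋=(5.2040,-8.1490) cross=-95.875
  mode + wants cross > 0 → take C=(4.8348,7.8734) (cross=95.875)
ex = (C−B)/|BC| = (0.5796,0.8149); ey = (-0.8149,0.5796)
P = B + -1.95·ex + 1.64·ey = (-3.4279,-0.9141)

-3.43 -0.91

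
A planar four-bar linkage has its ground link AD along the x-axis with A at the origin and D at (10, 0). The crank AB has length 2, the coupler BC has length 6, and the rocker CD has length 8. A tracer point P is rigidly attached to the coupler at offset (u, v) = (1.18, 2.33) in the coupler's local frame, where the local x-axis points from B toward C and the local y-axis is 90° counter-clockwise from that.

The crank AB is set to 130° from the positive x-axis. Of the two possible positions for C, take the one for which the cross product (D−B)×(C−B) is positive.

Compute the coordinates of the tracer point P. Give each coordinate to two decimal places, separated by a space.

A=(0,0), D=(10.00,0)
B = A + 2.00·(cos130°, sin130°) = (-1.2856, 1.5321)
|BD| = 11.3891
circle(B,6.00) ∩ circle(D,8.00): a=4.4653, h=4.0076
  candidates: C₊=(3.6783,4.9026) cross=45.643; C₋=(2.6000,-3.0398) cross=-45.643
  mode + wants cross > 0 → take C=(3.6783,4.9026) (cross=45.643)
ex = (C−B)/|BC| = (0.8273,0.5618); ey = (-0.5618,0.8273)
P = B + 1.18·ex + 2.33·ey = (-1.6182,4.1226)

-1.62 4.12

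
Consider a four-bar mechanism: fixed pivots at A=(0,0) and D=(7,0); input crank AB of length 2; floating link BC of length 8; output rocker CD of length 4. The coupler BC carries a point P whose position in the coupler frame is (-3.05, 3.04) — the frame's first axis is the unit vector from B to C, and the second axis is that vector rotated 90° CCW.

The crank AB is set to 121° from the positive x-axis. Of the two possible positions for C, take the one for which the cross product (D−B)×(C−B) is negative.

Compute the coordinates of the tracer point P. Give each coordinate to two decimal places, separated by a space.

A=(0,0), D=(7.00,0)
B = A + 2.00·(cos121°, sin121°) = (-1.0301, 1.7143)
|BD| = 8.2110
circle(B,8.00) ∩ circle(D,4.00): a=7.0284, h=3.8212
  candidates: C₊=(6.6412,3.9839) cross=31.376; C₋=(5.0456,-3.4901) cross=-31.376
  mode - wants cross < 0 → take C=(5.0456,-3.4901) (cross=-31.376)
ex = (C−B)/|BC| = (0.7595,-0.6505); ey = (0.6505,0.7595)
P = B + -3.05·ex + 3.04·ey = (-1.3688,6.0073)

-1.37 6.01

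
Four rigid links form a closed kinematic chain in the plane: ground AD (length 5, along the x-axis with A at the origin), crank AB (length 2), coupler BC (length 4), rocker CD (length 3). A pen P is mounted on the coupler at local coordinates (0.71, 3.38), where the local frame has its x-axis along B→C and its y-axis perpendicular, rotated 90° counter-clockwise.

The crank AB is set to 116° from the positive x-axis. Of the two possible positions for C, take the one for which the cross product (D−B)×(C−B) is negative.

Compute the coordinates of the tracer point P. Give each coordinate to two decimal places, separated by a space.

1.89 3.86

A=(0,0), D=(5.00,0)
B = A + 2.00·(cos116°, sin116°) = (-0.8767, 1.7976)
|BD| = 6.1455
circle(B,4.00) ∩ circle(D,3.00): a=3.6423, h=1.6534
  candidates: C₊=(3.0899,2.3133) cross=10.161; C₋=(2.1226,-0.8489) cross=-10.161
  mode - wants cross < 0 → take C=(2.1226,-0.8489) (cross=-10.161)
ex = (C−B)/|BC| = (0.7498,-0.6616); ey = (0.6616,0.7498)
P = B + 0.71·ex + 3.38·ey = (1.8919,3.8623)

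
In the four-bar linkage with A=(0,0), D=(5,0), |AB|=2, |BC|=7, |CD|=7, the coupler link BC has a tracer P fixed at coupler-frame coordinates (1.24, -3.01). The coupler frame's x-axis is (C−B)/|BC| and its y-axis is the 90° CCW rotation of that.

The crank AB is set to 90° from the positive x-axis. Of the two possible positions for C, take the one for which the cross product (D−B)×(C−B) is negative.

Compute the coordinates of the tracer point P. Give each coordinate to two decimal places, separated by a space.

A=(0,0), D=(5.00,0)
B = A + 2.00·(cos90°, sin90°) = (0.0000, 2.0000)
|BD| = 5.3852
circle(B,7.00) ∩ circle(D,7.00): a=2.6926, h=6.4614
  candidates: C₊=(4.8997,6.9993) cross=34.796; C₋=(0.1003,-4.9993) cross=-34.796
  mode - wants cross < 0 → take C=(0.1003,-4.9993) (cross=-34.796)
ex = (C−B)/|BC| = (0.0143,-0.9999); ey = (0.9999,0.0143)
P = B + 1.24·ex + -3.01·ey = (-2.9919,0.7170)

-2.99 0.72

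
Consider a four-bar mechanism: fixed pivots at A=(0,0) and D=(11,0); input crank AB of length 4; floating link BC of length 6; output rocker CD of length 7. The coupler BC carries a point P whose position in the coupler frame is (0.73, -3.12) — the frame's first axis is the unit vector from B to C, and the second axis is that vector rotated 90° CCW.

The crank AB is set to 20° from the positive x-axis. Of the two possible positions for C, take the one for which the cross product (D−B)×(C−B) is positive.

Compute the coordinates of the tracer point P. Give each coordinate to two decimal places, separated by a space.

A=(0,0), D=(11.00,0)
B = A + 4.00·(cos20°, sin20°) = (3.7588, 1.3681)
|BD| = 7.3693
circle(B,6.00) ∩ circle(D,7.00): a=2.8026, h=5.3052
  candidates: C₊=(7.4976,6.0608) cross=39.096; C₋=(5.5278,-4.3652) cross=-39.096
  mode + wants cross > 0 → take C=(7.4976,6.0608) (cross=39.096)
ex = (C−B)/|BC| = (0.6231,0.7821); ey = (-0.7821,0.6231)
P = B + 0.73·ex + -3.12·ey = (6.6539,-0.0052)

6.65 -0.01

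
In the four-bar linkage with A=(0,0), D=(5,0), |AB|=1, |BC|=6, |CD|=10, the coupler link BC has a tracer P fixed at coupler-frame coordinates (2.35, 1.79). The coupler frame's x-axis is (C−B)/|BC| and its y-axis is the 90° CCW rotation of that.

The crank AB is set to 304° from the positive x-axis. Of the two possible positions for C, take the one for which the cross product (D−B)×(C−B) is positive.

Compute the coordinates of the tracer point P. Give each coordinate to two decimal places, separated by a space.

-2.34 -1.41

A=(0,0), D=(5.00,0)
B = A + 1.00·(cos304°, sin304°) = (0.5592, -0.8290)
|BD| = 4.5175
circle(B,6.00) ∩ circle(D,10.00): a=-4.8248, h=3.5668
  candidates: C₊=(-4.8382,1.7917) cross=16.113; C₋=(-3.5291,-5.2206) cross=-16.113
  mode + wants cross > 0 → take C=(-4.8382,1.7917) (cross=16.113)
ex = (C−B)/|BC| = (-0.8996,0.4368); ey = (-0.4368,-0.8996)
P = B + 2.35·ex + 1.79·ey = (-2.3366,-1.4128)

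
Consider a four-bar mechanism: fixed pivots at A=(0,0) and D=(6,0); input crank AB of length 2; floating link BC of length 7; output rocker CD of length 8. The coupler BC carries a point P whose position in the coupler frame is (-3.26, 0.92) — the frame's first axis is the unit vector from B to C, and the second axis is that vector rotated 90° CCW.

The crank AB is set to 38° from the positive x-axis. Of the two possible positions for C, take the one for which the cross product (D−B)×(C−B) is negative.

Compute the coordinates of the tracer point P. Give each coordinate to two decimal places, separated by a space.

3.05 4.28

A=(0,0), D=(6.00,0)
B = A + 2.00·(cos38°, sin38°) = (1.5760, 1.2313)
|BD| = 4.5921
circle(B,7.00) ∩ circle(D,8.00): a=0.6628, h=6.9685
  candidates: C₊=(4.0831,7.7670) cross=32.001; C₋=(0.3461,-5.6598) cross=-32.001
  mode - wants cross < 0 → take C=(0.3461,-5.6598) (cross=-32.001)
ex = (C−B)/|BC| = (-0.1757,-0.9844); ey = (0.9844,-0.1757)
P = B + -3.26·ex + 0.92·ey = (3.0545,4.2790)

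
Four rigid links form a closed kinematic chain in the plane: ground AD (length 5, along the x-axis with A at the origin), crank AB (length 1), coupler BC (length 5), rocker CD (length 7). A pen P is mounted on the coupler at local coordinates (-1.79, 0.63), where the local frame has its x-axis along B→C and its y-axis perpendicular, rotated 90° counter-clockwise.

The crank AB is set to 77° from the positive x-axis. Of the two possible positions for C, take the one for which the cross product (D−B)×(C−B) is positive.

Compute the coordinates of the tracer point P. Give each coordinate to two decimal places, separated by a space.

-0.74 -0.66

A=(0,0), D=(5.00,0)
B = A + 1.00·(cos77°, sin77°) = (0.2250, 0.9744)
|BD| = 4.8734
circle(B,5.00) ∩ circle(D,7.00): a=-0.0256, h=4.9999
  candidates: C₊=(1.1995,5.8785) cross=24.367; C₋=(-0.7998,-3.9195) cross=-24.367
  mode + wants cross > 0 → take C=(1.1995,5.8785) (cross=24.367)
ex = (C−B)/|BC| = (0.1949,0.9808); ey = (-0.9808,0.1949)
P = B + -1.79·ex + 0.63·ey = (-0.7419,-0.6585)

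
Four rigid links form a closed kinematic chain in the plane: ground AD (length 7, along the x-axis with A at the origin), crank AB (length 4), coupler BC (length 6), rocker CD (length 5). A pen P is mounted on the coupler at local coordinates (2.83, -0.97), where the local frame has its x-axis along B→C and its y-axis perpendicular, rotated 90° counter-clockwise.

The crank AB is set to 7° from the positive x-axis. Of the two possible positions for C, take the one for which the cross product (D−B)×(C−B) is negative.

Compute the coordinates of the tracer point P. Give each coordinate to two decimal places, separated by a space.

A=(0,0), D=(7.00,0)
B = A + 4.00·(cos7°, sin7°) = (3.9702, 0.4875)
|BD| = 3.0688
circle(B,6.00) ∩ circle(D,5.00): a=3.3266, h=4.9933
  candidates: C₊=(8.0478,4.8890) cross=15.323; C₋=(6.4614,-4.9709) cross=-15.323
  mode - wants cross < 0 → take C=(6.4614,-4.9709) (cross=-15.323)
ex = (C−B)/|BC| = (0.4152,-0.9097); ey = (0.9097,0.4152)
P = B + 2.83·ex + -0.97·ey = (4.2628,-2.4898)

4.26 -2.49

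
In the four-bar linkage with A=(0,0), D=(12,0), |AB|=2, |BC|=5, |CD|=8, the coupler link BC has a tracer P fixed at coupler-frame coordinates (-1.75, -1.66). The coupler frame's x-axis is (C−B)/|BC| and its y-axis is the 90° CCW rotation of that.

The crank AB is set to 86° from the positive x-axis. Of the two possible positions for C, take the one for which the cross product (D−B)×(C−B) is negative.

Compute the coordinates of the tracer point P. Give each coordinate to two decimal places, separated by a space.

-2.26 1.77

A=(0,0), D=(12.00,0)
B = A + 2.00·(cos86°, sin86°) = (0.1395, 1.9951)
|BD| = 12.0271
circle(B,5.00) ∩ circle(D,8.00): a=4.3922, h=2.3892
  candidates: C₊=(4.8672,3.6226) cross=28.735; C₋=(4.0745,-1.0896) cross=-28.735
  mode - wants cross < 0 → take C=(4.0745,-1.0896) (cross=-28.735)
ex = (C−B)/|BC| = (0.7870,-0.6169); ey = (0.6169,0.7870)
P = B + -1.75·ex + -1.66·ey = (-2.2619,1.7683)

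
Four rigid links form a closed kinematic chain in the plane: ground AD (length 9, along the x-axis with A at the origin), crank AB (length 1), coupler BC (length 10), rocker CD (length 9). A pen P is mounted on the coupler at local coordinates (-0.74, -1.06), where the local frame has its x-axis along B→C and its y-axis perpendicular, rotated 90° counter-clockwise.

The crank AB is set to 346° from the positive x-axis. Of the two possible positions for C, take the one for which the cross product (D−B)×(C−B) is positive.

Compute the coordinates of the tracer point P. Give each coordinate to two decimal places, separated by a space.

A=(0,0), D=(9.00,0)
B = A + 1.00·(cos346°, sin346°) = (0.9703, -0.2419)
|BD| = 8.0333
circle(B,10.00) ∩ circle(D,9.00): a=5.1992, h=8.5421
  candidates: C₊=(5.9099,8.4529) cross=68.622; C₋=(6.4244,-8.6236) cross=-68.622
  mode + wants cross > 0 → take C=(5.9099,8.4529) (cross=68.622)
ex = (C−B)/|BC| = (0.4940,0.8695); ey = (-0.8695,0.4940)
P = B + -0.74·ex + -1.06·ey = (1.5264,-1.4089)

1.53 -1.41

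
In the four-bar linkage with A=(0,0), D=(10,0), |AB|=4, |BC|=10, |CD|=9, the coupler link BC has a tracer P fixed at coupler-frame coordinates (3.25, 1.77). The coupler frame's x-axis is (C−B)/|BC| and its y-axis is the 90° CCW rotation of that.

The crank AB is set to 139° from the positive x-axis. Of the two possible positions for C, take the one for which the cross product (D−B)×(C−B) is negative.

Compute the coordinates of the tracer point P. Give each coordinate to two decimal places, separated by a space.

0.32 1.03

A=(0,0), D=(10.00,0)
B = A + 4.00·(cos139°, sin139°) = (-3.0188, 2.6242)
|BD| = 13.2807
circle(B,10.00) ∩ circle(D,9.00): a=7.3557, h=6.7745
  candidates: C₊=(5.5304,7.8117) cross=89.970; C₋=(2.8532,-5.4702) cross=-89.970
  mode - wants cross < 0 → take C=(2.8532,-5.4702) (cross=-89.970)
ex = (C−B)/|BC| = (0.5872,-0.8094); ey = (0.8094,0.5872)
P = B + 3.25·ex + 1.77·ey = (0.3223,1.0329)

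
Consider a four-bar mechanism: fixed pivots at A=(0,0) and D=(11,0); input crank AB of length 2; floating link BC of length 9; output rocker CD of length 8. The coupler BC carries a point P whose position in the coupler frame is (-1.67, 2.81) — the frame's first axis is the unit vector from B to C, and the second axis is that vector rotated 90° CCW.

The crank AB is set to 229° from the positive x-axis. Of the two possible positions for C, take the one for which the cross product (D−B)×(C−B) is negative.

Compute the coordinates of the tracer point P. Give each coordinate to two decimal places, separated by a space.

-1.18 1.76

A=(0,0), D=(11.00,0)
B = A + 2.00·(cos229°, sin229°) = (-1.3121, -1.5094)
|BD| = 12.4043
circle(B,9.00) ∩ circle(D,8.00): a=6.8874, h=5.7934
  candidates: C₊=(4.8191,5.0790) cross=71.863; C₋=(6.2291,-6.4217) cross=-71.863
  mode - wants cross < 0 → take C=(6.2291,-6.4217) (cross=-71.863)
ex = (C−B)/|BC| = (0.8379,-0.5458); ey = (0.5458,0.8379)
P = B + -1.67·ex + 2.81·ey = (-1.1777,1.7566)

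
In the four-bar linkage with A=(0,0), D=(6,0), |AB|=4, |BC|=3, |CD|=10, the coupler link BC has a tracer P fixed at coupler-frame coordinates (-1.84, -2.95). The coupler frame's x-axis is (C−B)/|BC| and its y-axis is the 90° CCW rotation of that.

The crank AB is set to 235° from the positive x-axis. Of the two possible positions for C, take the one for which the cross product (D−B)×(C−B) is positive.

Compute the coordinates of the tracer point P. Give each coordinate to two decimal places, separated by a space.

A=(0,0), D=(6.00,0)
B = A + 4.00·(cos235°, sin235°) = (-2.2943, -3.2766)
|BD| = 8.9181
circle(B,3.00) ∩ circle(D,10.00): a=-0.6430, h=2.9303
  candidates: C₊=(-3.9689,-0.7875) cross=26.132; C₋=(-1.8157,-6.2382) cross=-26.132
  mode + wants cross > 0 → take C=(-3.9689,-0.7875) (cross=26.132)
ex = (C−B)/|BC| = (-0.5582,0.8297); ey = (-0.8297,-0.5582)
P = B + -1.84·ex + -2.95·ey = (1.1804,-3.1565)

1.18 -3.16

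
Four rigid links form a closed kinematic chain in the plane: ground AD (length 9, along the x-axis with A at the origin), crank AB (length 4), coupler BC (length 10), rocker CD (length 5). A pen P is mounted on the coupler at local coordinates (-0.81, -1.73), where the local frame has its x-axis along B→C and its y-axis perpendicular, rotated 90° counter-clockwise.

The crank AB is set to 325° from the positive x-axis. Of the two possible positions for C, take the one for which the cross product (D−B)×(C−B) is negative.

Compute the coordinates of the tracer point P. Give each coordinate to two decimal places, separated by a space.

A=(0,0), D=(9.00,0)
B = A + 4.00·(cos325°, sin325°) = (3.2766, -2.2943)
|BD| = 6.1661
circle(B,10.00) ∩ circle(D,5.00): a=9.1647, h=4.0011
  candidates: C₊=(10.2945,4.8295) cross=24.671; C₋=(13.2720,-2.5981) cross=-24.671
  mode - wants cross < 0 → take C=(13.2720,-2.5981) (cross=-24.671)
ex = (C−B)/|BC| = (0.9995,-0.0304); ey = (0.0304,0.9995)
P = B + -0.81·ex + -1.73·ey = (2.4144,-3.9989)

2.41 -4.00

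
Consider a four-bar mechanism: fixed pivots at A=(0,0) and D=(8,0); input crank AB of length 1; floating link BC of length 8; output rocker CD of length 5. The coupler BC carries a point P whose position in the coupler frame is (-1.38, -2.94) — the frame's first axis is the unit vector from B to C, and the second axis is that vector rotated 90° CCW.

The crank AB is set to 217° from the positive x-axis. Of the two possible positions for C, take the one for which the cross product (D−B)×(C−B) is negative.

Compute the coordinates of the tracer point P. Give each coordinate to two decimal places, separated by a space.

-3.47 -2.45

A=(0,0), D=(8.00,0)
B = A + 1.00·(cos217°, sin217°) = (-0.7986, -0.6018)
|BD| = 8.8192
circle(B,8.00) ∩ circle(D,5.00): a=6.6207, h=4.4907
  candidates: C₊=(5.5002,4.3302) cross=39.605; C₋=(6.1131,-4.6303) cross=-39.605
  mode - wants cross < 0 → take C=(6.1131,-4.6303) (cross=-39.605)
ex = (C−B)/|BC| = (0.8640,-0.5036); ey = (0.5036,0.8640)
P = B + -1.38·ex + -2.94·ey = (-3.4714,-2.4470)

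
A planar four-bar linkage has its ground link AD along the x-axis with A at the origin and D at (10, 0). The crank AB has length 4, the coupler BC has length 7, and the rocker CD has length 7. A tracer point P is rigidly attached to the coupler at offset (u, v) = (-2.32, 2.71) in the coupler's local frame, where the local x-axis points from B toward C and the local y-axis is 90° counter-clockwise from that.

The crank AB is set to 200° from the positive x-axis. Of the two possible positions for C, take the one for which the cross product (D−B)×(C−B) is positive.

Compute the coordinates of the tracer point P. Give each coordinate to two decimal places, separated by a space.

A=(0,0), D=(10.00,0)
B = A + 4.00·(cos200°, sin200°) = (-3.7588, -1.3681)
|BD| = 13.8266
circle(B,7.00) ∩ circle(D,7.00): a=6.9133, h=1.0982
  candidates: C₊=(3.0119,0.4088) cross=15.185; C₋=(3.2293,-1.7769) cross=-15.185
  mode + wants cross > 0 → take C=(3.0119,0.4088) (cross=15.185)
ex = (C−B)/|BC| = (0.9672,0.2538); ey = (-0.2538,0.9672)
P = B + -2.32·ex + 2.71·ey = (-6.6907,0.6642)

-6.69 0.66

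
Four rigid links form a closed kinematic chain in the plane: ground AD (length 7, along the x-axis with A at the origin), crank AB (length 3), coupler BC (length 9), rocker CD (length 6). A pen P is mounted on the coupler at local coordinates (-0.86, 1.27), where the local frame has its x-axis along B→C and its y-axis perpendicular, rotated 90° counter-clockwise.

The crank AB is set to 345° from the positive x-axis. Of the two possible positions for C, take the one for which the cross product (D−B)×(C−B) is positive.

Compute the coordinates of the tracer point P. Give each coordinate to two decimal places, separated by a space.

A=(0,0), D=(7.00,0)
B = A + 3.00·(cos345°, sin345°) = (2.8978, -0.7765)
|BD| = 4.1751
circle(B,9.00) ∩ circle(D,6.00): a=7.4767, h=5.0099
  candidates: C₊=(9.3123,5.5365) cross=20.917; C₋=(11.1757,-4.3085) cross=-20.917
  mode + wants cross > 0 → take C=(9.3123,5.5365) (cross=20.917)
ex = (C−B)/|BC| = (0.7127,0.7014); ey = (-0.7014,0.7127)
P = B + -0.86·ex + 1.27·ey = (1.3940,-0.4745)

1.39 -0.47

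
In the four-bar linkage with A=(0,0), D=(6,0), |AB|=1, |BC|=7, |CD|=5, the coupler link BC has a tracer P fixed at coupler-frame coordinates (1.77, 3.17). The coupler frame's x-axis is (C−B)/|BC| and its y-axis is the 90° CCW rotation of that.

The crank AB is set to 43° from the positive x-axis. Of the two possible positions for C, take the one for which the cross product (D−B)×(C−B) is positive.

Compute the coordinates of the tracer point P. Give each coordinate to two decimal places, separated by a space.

A=(0,0), D=(6.00,0)
B = A + 1.00·(cos43°, sin43°) = (0.7314, 0.6820)
|BD| = 5.3126
circle(B,7.00) ∩ circle(D,5.00): a=4.9151, h=4.9842
  candidates: C₊=(6.2456,4.9940) cross=26.479; C₋=(4.9659,-4.8919) cross=-26.479
  mode + wants cross > 0 → take C=(6.2456,4.9940) (cross=26.479)
ex = (C−B)/|BC| = (0.7877,0.6160); ey = (-0.6160,0.7877)
P = B + 1.77·ex + 3.17·ey = (0.1730,4.2695)

0.17 4.27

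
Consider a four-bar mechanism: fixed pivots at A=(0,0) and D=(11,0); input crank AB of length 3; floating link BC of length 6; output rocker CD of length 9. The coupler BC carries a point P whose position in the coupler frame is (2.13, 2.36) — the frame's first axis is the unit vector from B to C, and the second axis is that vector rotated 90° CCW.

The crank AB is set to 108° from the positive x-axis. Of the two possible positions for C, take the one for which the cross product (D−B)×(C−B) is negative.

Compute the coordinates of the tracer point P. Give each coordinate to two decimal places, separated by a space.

A=(0,0), D=(11.00,0)
B = A + 3.00·(cos108°, sin108°) = (-0.9271, 2.8532)
|BD| = 12.2636
circle(B,6.00) ∩ circle(D,9.00): a=4.2971, h=4.1875
  candidates: C₊=(4.2264,5.9260) cross=51.354; C₋=(2.2779,-2.2191) cross=-51.354
  mode - wants cross < 0 → take C=(2.2779,-2.2191) (cross=-51.354)
ex = (C−B)/|BC| = (0.5342,-0.8454); ey = (0.8454,0.5342)
P = B + 2.13·ex + 2.36·ey = (2.2058,2.3131)

2.21 2.31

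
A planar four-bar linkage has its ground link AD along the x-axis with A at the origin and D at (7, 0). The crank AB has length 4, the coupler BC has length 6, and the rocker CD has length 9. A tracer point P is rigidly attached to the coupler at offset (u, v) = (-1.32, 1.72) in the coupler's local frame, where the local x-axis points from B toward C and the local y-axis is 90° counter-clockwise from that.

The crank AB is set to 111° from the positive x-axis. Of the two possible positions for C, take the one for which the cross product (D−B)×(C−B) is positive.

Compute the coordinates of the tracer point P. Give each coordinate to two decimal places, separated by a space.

A=(0,0), D=(7.00,0)
B = A + 4.00·(cos111°, sin111°) = (-1.4335, 3.7343)
|BD| = 9.2233
circle(B,6.00) ∩ circle(D,9.00): a=2.1721, h=5.5930
  candidates: C₊=(2.8172,7.9689) cross=51.586; C₋=(-1.7118,-2.2592) cross=-51.586
  mode + wants cross > 0 → take C=(2.8172,7.9689) (cross=51.586)
ex = (C−B)/|BC| = (0.7084,0.7058); ey = (-0.7058,0.7084)
P = B + -1.32·ex + 1.72·ey = (-3.5825,4.0212)

-3.58 4.02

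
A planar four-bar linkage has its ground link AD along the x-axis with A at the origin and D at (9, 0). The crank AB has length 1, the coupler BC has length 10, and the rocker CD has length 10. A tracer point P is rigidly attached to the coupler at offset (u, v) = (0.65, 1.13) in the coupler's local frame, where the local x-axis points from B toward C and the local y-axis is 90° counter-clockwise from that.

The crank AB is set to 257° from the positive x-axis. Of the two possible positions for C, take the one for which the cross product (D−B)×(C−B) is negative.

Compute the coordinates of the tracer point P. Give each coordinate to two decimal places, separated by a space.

A=(0,0), D=(9.00,0)
B = A + 1.00·(cos257°, sin257°) = (-0.2250, -0.9744)
|BD| = 9.2763
circle(B,10.00) ∩ circle(D,10.00): a=4.6381, h=8.8593
  candidates: C₊=(3.4569,8.3231) cross=82.182; C₋=(5.3181,-9.2975) cross=-82.182
  mode - wants cross < 0 → take C=(5.3181,-9.2975) (cross=-82.182)
ex = (C−B)/|BC| = (0.5543,-0.8323); ey = (0.8323,0.5543)
P = B + 0.65·ex + 1.13·ey = (1.0759,-0.8890)

1.08 -0.89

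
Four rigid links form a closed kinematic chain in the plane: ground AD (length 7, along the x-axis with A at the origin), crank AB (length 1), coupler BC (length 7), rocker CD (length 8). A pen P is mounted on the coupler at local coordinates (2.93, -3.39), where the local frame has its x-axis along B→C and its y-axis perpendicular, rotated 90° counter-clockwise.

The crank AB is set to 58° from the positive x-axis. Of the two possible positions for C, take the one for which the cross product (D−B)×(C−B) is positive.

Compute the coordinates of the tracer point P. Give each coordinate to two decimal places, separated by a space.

A=(0,0), D=(7.00,0)
B = A + 1.00·(cos58°, sin58°) = (0.5299, 0.8480)
|BD| = 6.5254
circle(B,7.00) ∩ circle(D,8.00): a=2.1134, h=6.6734
  candidates: C₊=(3.4926,7.1902) cross=43.546; C₋=(1.7581,-6.0434) cross=-43.546
  mode + wants cross > 0 → take C=(3.4926,7.1902) (cross=43.546)
ex = (C−B)/|BC| = (0.4232,0.9060); ey = (-0.9060,0.4232)
P = B + 2.93·ex + -3.39·ey = (4.8414,2.0679)

4.84 2.07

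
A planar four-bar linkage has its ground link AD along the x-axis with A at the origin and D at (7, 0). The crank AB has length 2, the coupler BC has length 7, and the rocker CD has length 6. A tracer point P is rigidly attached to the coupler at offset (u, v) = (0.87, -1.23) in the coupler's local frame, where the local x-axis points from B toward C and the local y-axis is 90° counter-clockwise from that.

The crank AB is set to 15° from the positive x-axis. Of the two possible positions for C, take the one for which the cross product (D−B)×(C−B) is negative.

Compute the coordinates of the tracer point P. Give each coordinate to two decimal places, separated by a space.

1.24 -0.82

A=(0,0), D=(7.00,0)
B = A + 2.00·(cos15°, sin15°) = (1.9319, 0.5176)
|BD| = 5.0945
circle(B,7.00) ∩ circle(D,6.00): a=3.8231, h=5.8638
  candidates: C₊=(6.3310,5.9626) cross=29.873; C₋=(5.1394,-5.7042) cross=-29.873
  mode - wants cross < 0 → take C=(5.1394,-5.7042) (cross=-29.873)
ex = (C−B)/|BC| = (0.4582,-0.8888); ey = (0.8888,0.4582)
P = B + 0.87·ex + -1.23·ey = (1.2372,-0.8193)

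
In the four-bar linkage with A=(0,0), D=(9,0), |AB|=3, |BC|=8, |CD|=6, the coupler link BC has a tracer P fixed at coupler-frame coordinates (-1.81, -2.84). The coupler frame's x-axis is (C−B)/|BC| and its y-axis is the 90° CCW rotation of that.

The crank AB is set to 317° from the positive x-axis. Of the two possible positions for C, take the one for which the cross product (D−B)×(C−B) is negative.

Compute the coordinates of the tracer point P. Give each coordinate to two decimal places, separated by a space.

-0.78 -3.62

A=(0,0), D=(9.00,0)
B = A + 3.00·(cos317°, sin317°) = (2.1941, -2.0460)
|BD| = 7.1068
circle(B,8.00) ∩ circle(D,6.00): a=5.5233, h=5.7873
  candidates: C₊=(5.8175,5.0864) cross=41.129; C₋=(9.1497,-5.9981) cross=-41.129
  mode - wants cross < 0 → take C=(9.1497,-5.9981) (cross=-41.129)
ex = (C−B)/|BC| = (0.8695,-0.4940); ey = (0.4940,0.8695)
P = B + -1.81·ex + -2.84·ey = (-0.7827,-3.6211)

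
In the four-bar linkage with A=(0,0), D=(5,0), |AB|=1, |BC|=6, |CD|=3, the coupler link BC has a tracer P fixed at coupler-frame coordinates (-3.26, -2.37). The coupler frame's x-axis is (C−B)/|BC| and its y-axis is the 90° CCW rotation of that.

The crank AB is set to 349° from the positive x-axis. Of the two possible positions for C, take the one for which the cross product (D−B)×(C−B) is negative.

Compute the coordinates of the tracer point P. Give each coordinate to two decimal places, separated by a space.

-2.96 -1.04

A=(0,0), D=(5.00,0)
B = A + 1.00·(cos349°, sin349°) = (0.9816, -0.1908)
|BD| = 4.0229
circle(B,6.00) ∩ circle(D,3.00): a=5.3672, h=2.6819
  candidates: C₊=(6.2156,2.7427) cross=10.789; C₋=(6.4700,-2.6152) cross=-10.789
  mode - wants cross < 0 → take C=(6.4700,-2.6152) (cross=-10.789)
ex = (C−B)/|BC| = (0.9147,-0.4041); ey = (0.4041,0.9147)
P = B + -3.26·ex + -2.37·ey = (-2.9580,-1.0415)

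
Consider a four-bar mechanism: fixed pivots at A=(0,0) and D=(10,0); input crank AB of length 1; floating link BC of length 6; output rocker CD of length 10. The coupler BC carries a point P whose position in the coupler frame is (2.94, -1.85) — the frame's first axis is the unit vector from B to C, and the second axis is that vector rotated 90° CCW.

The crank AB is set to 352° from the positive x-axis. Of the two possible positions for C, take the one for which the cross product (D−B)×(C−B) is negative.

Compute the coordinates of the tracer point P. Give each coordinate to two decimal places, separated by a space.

A=(0,0), D=(10.00,0)
B = A + 1.00·(cos352°, sin352°) = (0.9903, -0.1392)
|BD| = 9.0108
circle(B,6.00) ∩ circle(D,10.00): a=0.9541, h=5.9237
  candidates: C₊=(1.8528,5.7985) cross=53.377; C₋=(2.0358,-6.0474) cross=-53.377
  mode - wants cross < 0 → take C=(2.0358,-6.0474) (cross=-53.377)
ex = (C−B)/|BC| = (0.1742,-0.9847); ey = (0.9847,0.1742)
P = B + 2.94·ex + -1.85·ey = (-0.3191,-3.3566)

-0.32 -3.36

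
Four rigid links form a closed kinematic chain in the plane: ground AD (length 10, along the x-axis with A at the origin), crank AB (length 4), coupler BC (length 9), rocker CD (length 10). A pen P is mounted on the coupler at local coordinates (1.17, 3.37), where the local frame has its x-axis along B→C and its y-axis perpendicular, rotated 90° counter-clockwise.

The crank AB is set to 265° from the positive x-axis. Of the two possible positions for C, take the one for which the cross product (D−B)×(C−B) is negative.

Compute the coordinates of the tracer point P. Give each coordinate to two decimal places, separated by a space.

2.63 -2.03

A=(0,0), D=(10.00,0)
B = A + 4.00·(cos265°, sin265°) = (-0.3486, -3.9848)
|BD| = 11.0893
circle(B,9.00) ∩ circle(D,10.00): a=4.6880, h=7.6826
  candidates: C₊=(1.2656,4.8693) cross=85.195; C₋=(6.7869,-9.4697) cross=-85.195
  mode - wants cross < 0 → take C=(6.7869,-9.4697) (cross=-85.195)
ex = (C−B)/|BC| = (0.7928,-0.6094); ey = (0.6094,0.7928)
P = B + 1.17·ex + 3.37·ey = (2.6328,-2.0260)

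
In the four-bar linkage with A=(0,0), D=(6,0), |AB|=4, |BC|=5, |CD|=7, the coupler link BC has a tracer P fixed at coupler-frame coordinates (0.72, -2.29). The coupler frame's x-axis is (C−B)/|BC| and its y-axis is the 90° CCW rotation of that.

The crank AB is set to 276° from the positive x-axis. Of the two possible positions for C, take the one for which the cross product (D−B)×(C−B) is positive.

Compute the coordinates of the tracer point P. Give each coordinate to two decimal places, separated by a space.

A=(0,0), D=(6.00,0)
B = A + 4.00·(cos276°, sin276°) = (0.4181, -3.9781)
|BD| = 6.8544
circle(B,5.00) ∩ circle(D,7.00): a=1.6765, h=4.7106
  candidates: C₊=(-0.9505,0.8310) cross=32.288; C₋=(4.5172,-6.8412) cross=-32.288
  mode + wants cross > 0 → take C=(-0.9505,0.8310) (cross=32.288)
ex = (C−B)/|BC| = (-0.2737,0.9618); ey = (-0.9618,-0.2737)
P = B + 0.72·ex + -2.29·ey = (2.4236,-2.6588)

2.42 -2.66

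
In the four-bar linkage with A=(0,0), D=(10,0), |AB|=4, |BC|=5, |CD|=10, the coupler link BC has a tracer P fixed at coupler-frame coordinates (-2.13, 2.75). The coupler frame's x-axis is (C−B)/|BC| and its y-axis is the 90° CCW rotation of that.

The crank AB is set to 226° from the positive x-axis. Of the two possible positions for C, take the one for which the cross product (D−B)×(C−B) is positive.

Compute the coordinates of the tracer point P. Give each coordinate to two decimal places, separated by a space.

-6.25 -3.06

A=(0,0), D=(10.00,0)
B = A + 4.00·(cos226°, sin226°) = (-2.7786, -2.8774)
|BD| = 13.0986
circle(B,5.00) ∩ circle(D,10.00): a=3.6864, h=3.3780
  candidates: C₊=(0.0757,1.2279) cross=44.246; C₋=(1.5597,-5.3630) cross=-44.246
  mode + wants cross > 0 → take C=(0.0757,1.2279) (cross=44.246)
ex = (C−B)/|BC| = (0.5709,0.8210); ey = (-0.8210,0.5709)
P = B + -2.13·ex + 2.75·ey = (-6.2524,-3.0563)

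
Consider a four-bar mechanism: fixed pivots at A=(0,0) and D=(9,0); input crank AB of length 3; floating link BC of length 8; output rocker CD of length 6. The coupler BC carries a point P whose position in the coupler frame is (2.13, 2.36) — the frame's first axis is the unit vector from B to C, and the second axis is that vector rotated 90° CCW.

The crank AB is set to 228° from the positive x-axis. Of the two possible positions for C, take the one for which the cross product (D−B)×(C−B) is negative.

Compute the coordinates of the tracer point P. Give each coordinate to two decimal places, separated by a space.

A=(0,0), D=(9.00,0)
B = A + 3.00·(cos228°, sin228°) = (-2.0074, -2.2294)
|BD| = 11.2309
circle(B,8.00) ∩ circle(D,6.00): a=6.8620, h=4.1125
  candidates: C₊=(3.9017,3.1634) cross=46.187; C₋=(5.5344,-4.8979) cross=-46.187
  mode - wants cross < 0 → take C=(5.5344,-4.8979) (cross=-46.187)
ex = (C−B)/|BC| = (0.9427,-0.3336); ey = (0.3336,0.9427)
P = B + 2.13·ex + 2.36·ey = (0.7878,-0.7151)

0.79 -0.72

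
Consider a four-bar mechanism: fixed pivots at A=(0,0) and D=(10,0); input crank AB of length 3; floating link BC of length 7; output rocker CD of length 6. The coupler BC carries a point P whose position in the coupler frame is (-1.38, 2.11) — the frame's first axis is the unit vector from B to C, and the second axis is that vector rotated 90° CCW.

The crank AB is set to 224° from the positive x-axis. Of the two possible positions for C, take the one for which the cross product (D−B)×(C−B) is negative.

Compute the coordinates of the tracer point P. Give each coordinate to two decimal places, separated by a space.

A=(0,0), D=(10.00,0)
B = A + 3.00·(cos224°, sin224°) = (-2.1580, -2.0840)
|BD| = 12.3353
circle(B,7.00) ∩ circle(D,6.00): a=6.6946, h=2.0451
  candidates: C₊=(4.0949,1.0627) cross=25.226; C₋=(4.7859,-2.9686) cross=-25.226
  mode - wants cross < 0 → take C=(4.7859,-2.9686) (cross=-25.226)
ex = (C−B)/|BC| = (0.9920,-0.1264); ey = (0.1264,0.9920)
P = B + -1.38·ex + 2.11·ey = (-3.2603,0.1835)

-3.26 0.18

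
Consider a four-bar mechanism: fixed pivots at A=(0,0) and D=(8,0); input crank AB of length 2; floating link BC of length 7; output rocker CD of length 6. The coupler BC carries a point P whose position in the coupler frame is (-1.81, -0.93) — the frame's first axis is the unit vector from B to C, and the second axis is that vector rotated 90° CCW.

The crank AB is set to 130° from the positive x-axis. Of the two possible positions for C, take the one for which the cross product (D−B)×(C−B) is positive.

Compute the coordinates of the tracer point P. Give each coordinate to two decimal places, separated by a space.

-2.38 -0.18

A=(0,0), D=(8.00,0)
B = A + 2.00·(cos130°, sin130°) = (-1.2856, 1.5321)
|BD| = 9.4111
circle(B,7.00) ∩ circle(D,6.00): a=5.3962, h=4.4588
  candidates: C₊=(4.7645,5.0529) cross=41.962; C₋=(3.3128,-3.7457) cross=-41.962
  mode + wants cross > 0 → take C=(4.7645,5.0529) (cross=41.962)
ex = (C−B)/|BC| = (0.8643,0.5030); ey = (-0.5030,0.8643)
P = B + -1.81·ex + -0.93·ey = (-2.3822,-0.1821)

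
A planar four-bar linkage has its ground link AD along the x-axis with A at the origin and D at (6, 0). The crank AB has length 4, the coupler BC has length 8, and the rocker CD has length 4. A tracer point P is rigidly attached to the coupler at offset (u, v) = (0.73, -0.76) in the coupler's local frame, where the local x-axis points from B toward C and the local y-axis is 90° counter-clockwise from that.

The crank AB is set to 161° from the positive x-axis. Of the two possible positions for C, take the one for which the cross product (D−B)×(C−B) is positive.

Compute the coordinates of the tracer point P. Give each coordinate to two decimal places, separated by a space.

A=(0,0), D=(6.00,0)
B = A + 4.00·(cos161°, sin161°) = (-3.7821, 1.3023)
|BD| = 9.8684
circle(B,8.00) ∩ circle(D,4.00): a=7.3662, h=3.1208
  candidates: C₊=(3.9315,3.4237) cross=30.797; C₋=(3.1079,-2.7633) cross=-30.797
  mode + wants cross > 0 → take C=(3.9315,3.4237) (cross=30.797)
ex = (C−B)/|BC| = (0.9642,0.2652); ey = (-0.2652,0.9642)
P = B + 0.73·ex + -0.76·ey = (-2.8767,0.7631)

-2.88 0.76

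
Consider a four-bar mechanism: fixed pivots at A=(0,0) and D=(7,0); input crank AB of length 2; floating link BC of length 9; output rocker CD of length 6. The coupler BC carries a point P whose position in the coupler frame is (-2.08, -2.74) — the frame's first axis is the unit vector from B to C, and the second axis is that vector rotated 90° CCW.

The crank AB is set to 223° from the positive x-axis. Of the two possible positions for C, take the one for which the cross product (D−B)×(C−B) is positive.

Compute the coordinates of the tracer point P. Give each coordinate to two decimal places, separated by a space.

-0.76 -4.73

A=(0,0), D=(7.00,0)
B = A + 2.00·(cos223°, sin223°) = (-1.4627, -1.3640)
|BD| = 8.5719
circle(B,9.00) ∩ circle(D,6.00): a=6.9108, h=5.7655
  candidates: C₊=(4.4426,5.4277) cross=49.421; C₋=(6.2775,-5.9563) cross=-49.421
  mode + wants cross > 0 → take C=(4.4426,5.4277) (cross=49.421)
ex = (C−B)/|BC| = (0.6561,0.7546); ey = (-0.7546,0.6561)
P = B + -2.08·ex + -2.74·ey = (-0.7598,-4.7315)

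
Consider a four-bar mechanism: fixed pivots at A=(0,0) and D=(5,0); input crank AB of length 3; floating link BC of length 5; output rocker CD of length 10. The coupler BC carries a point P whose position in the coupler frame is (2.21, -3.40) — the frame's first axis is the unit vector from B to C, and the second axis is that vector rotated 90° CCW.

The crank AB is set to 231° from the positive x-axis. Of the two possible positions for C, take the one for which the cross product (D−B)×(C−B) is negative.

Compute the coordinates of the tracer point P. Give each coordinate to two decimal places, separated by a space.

A=(0,0), D=(5.00,0)
B = A + 3.00·(cos231°, sin231°) = (-1.8880, -2.3314)
|BD| = 7.2718
circle(B,5.00) ∩ circle(D,10.00): a=-1.5210, h=4.7631
  candidates: C₊=(-4.8557,1.6925) cross=34.636; C₋=(-1.8015,-7.3307) cross=-34.636
  mode - wants cross < 0 → take C=(-1.8015,-7.3307) (cross=-34.636)
ex = (C−B)/|BC| = (0.0173,-0.9999); ey = (0.9999,0.0173)
P = B + 2.21·ex + -3.40·ey = (-5.2493,-4.5999)

-5.25 -4.60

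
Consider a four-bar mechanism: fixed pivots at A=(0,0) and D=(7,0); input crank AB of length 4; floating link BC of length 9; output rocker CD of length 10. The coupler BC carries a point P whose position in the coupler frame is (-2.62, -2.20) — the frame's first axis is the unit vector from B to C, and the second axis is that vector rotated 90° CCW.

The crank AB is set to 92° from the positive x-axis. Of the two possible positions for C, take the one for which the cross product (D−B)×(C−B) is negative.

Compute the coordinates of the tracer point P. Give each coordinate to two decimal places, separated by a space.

A=(0,0), D=(7.00,0)
B = A + 4.00·(cos92°, sin92°) = (-0.1396, 3.9976)
|BD| = 8.1826
circle(B,9.00) ∩ circle(D,10.00): a=2.9303, h=8.5096
  candidates: C₊=(6.5745,9.9909) cross=69.630; C₋=(-1.7402,-4.8590) cross=-69.630
  mode - wants cross < 0 → take C=(-1.7402,-4.8590) (cross=-69.630)
ex = (C−B)/|BC| = (-0.1778,-0.9841); ey = (0.9841,-0.1778)
P = B + -2.62·ex + -2.20·ey = (-1.8386,6.9670)

-1.84 6.97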